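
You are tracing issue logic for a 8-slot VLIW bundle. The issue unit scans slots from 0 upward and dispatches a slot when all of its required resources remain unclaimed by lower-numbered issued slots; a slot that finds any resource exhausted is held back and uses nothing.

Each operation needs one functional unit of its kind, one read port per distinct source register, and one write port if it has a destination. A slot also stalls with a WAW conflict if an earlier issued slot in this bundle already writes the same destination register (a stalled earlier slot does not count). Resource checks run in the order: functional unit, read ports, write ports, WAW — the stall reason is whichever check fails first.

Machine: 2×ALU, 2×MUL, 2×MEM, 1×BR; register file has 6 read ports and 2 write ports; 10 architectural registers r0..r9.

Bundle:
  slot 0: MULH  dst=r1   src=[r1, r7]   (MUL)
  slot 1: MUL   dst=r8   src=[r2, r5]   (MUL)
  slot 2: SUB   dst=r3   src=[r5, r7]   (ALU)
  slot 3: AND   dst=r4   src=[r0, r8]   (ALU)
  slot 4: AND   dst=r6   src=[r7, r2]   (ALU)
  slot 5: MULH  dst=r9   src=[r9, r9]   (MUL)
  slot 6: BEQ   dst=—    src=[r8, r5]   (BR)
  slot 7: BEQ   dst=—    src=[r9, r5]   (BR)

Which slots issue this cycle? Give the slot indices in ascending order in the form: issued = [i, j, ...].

issued = [0, 1, 6]

(0) want 1×MUL +2rd +1wr — yes → AL2|MU1|ME2|BR1|rd4|wr1
(1) want 1×MUL +2rd +1wr — yes → AL2|MU0|ME2|BR1|rd2|wr0
(2) want 1×ALU +2rd +1wr — WR_PORT → AL2|MU0|ME2|BR1|rd2|wr0
(3) want 1×ALU +2rd +1wr — WR_PORT → AL2|MU0|ME2|BR1|rd2|wr0
(4) want 1×ALU +2rd +1wr — WR_PORT → AL2|MU0|ME2|BR1|rd2|wr0
(5) want 1×MUL +1rd +1wr — FU → AL2|MU0|ME2|BR1|rd2|wr0
(6) want 1×BR +2rd +0wr — yes → AL2|MU0|ME2|BR0|rd0|wr0
(7) want 1×BR +2rd +0wr — FU → AL2|MU0|ME2|BR0|rd0|wr0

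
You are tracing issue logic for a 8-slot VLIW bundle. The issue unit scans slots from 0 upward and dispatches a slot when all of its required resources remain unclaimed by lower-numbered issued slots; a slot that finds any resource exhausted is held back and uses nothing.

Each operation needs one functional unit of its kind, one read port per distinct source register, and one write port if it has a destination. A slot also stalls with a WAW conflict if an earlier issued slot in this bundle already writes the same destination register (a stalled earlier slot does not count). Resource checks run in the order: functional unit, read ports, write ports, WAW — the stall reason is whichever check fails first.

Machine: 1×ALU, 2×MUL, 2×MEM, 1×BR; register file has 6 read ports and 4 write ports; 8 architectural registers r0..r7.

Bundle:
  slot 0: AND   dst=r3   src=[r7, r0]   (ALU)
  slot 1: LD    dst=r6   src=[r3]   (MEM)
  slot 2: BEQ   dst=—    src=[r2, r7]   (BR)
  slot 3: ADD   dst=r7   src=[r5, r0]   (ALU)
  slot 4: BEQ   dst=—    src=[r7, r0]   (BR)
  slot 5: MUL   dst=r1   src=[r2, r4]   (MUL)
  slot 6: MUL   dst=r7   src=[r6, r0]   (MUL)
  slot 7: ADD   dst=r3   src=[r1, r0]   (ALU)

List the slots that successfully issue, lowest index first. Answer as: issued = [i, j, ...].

  0. ALU→r3 ⇒ go  {0A/2Mu/2Ld/1B | 4r 3w}
  1. MEM→r6 ⇒ go  {0A/2Mu/1Ld/1B | 3r 2w}
  2. BR ⇒ go  {0A/2Mu/1Ld/0B | 1r 2w}
  3. ALU→r7 ⇒ no(FU)  {0A/2Mu/1Ld/0B | 1r 2w}
  4. BR ⇒ no(FU)  {0A/2Mu/1Ld/0B | 1r 2w}
  5. MUL→r1 ⇒ no(RD_PORT)  {0A/2Mu/1Ld/0B | 1r 2w}
  6. MUL→r7 ⇒ no(RD_PORT)  {0A/2Mu/1Ld/0B | 1r 2w}
  7. ALU→r3 ⇒ no(FU)  {0A/2Mu/1Ld/0B | 1r 2w}

issued = [0, 1, 2]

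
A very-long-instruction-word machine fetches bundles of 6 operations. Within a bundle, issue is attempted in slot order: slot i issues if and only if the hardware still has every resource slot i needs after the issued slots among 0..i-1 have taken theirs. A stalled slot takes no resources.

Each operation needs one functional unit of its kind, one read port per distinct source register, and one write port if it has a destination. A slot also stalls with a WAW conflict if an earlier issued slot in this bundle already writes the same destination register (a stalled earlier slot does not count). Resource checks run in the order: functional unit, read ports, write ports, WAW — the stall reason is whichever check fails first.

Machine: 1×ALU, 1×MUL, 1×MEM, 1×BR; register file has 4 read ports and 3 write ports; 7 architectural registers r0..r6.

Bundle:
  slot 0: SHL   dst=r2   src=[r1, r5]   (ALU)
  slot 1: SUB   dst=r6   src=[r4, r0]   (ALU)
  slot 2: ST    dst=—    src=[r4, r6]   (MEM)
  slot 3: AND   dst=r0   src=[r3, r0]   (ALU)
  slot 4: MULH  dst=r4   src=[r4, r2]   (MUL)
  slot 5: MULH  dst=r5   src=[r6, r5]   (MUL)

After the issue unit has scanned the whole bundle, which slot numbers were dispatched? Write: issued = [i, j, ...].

  0. ALU→r2 ⇒ go  {0A/1Mu/1Ld/1B | 2r 2w}
  1. ALU→r6 ⇒ no(FU)  {0A/1Mu/1Ld/1B | 2r 2w}
  2. MEM ⇒ go  {0A/1Mu/0Ld/1B | 0r 2w}
  3. ALU→r0 ⇒ no(FU)  {0A/1Mu/0Ld/1B | 0r 2w}
  4. MUL→r4 ⇒ no(RD_PORT)  {0A/1Mu/0Ld/1B | 0r 2w}
  5. MUL→r5 ⇒ no(RD_PORT)  {0A/1Mu/0Ld/1B | 0r 2w}

issued = [0, 2]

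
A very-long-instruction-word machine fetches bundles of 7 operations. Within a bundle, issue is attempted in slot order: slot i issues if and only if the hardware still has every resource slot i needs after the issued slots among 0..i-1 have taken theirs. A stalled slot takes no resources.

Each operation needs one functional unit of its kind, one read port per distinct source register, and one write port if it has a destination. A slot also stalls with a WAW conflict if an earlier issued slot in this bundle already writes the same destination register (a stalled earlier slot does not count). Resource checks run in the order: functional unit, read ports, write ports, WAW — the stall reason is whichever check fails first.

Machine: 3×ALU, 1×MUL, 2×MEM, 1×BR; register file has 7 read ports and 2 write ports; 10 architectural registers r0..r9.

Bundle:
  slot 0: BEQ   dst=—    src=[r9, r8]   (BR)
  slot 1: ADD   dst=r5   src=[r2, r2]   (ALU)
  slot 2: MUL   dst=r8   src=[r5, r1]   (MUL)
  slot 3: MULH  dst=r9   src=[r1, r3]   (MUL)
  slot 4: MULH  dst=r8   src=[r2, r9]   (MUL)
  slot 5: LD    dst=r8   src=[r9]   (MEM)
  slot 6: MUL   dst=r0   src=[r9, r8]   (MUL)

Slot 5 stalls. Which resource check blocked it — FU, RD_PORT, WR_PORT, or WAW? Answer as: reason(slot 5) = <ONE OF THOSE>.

slot 0 (BR): ISSUE — free A3,Mu1,Ld2,B0 rp5 wp2
slot 1 (ALU): ISSUE — free A2,Mu1,Ld2,B0 rp4 wp1
slot 2 (MUL): ISSUE — free A2,Mu0,Ld2,B0 rp2 wp0
slot 3 (MUL): stall FU — free A2,Mu0,Ld2,B0 rp2 wp0
slot 4 (MUL): stall FU — free A2,Mu0,Ld2,B0 rp2 wp0
slot 5 (MEM): stall WR_PORT — free A2,Mu0,Ld2,B0 rp2 wp0
slot 6 (MUL): stall FU — free A2,Mu0,Ld2,B0 rp2 wp0

reason(slot 5) = WR_PORT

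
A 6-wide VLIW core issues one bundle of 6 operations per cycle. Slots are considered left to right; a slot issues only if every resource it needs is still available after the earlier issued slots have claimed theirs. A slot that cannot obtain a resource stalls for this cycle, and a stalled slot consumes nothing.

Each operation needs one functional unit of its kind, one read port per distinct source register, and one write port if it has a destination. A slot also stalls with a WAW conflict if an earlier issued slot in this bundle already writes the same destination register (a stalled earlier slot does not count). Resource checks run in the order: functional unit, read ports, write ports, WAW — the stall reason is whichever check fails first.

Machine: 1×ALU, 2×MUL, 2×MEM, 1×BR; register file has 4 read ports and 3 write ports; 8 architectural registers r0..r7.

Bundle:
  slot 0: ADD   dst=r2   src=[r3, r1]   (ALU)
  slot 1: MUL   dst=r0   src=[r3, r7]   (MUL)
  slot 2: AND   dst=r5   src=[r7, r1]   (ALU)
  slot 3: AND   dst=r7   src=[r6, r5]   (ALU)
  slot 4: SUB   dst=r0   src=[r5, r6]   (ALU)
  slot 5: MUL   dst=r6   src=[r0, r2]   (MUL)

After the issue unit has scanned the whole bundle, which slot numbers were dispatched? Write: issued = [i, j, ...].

issued = [0, 1]

  0. ALU→r2 ⇒ go  {0A/2Mu/2Ld/1B | 2r 2w}
  1. MUL→r0 ⇒ go  {0A/1Mu/2Ld/1B | 0r 1w}
  2. ALU→r5 ⇒ no(FU)  {0A/1Mu/2Ld/1B | 0r 1w}
  3. ALU→r7 ⇒ no(FU)  {0A/1Mu/2Ld/1B | 0r 1w}
  4. ALU→r0 ⇒ no(FU)  {0A/1Mu/2Ld/1B | 0r 1w}
  5. MUL→r6 ⇒ no(RD_PORT)  {0A/1Mu/2Ld/1B | 0r 1w}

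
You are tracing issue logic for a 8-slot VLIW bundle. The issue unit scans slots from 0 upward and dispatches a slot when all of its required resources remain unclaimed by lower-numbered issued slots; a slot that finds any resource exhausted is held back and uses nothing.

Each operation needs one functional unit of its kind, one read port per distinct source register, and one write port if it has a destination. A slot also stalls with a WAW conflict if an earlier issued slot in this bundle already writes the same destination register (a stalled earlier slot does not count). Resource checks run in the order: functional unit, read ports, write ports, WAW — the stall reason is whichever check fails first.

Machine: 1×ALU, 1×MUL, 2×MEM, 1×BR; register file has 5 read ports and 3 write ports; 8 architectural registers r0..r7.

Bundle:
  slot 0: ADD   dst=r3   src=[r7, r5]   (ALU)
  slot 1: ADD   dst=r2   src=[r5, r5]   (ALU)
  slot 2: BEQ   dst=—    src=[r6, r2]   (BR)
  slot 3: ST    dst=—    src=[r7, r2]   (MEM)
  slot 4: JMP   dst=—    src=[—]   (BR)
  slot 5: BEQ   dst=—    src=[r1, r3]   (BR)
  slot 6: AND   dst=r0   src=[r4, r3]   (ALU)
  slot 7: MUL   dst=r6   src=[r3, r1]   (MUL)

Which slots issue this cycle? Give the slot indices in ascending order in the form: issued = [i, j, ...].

#0 ALU src=r7,r5 dispatched  <A:0 Mu:1 Ld:2 B:1 rd:3 wr:2>
#1 ALU src=r5,r5 held:FU  <A:0 Mu:1 Ld:2 B:1 rd:3 wr:2>
#2 BR src=r6,r2 dispatched  <A:0 Mu:1 Ld:2 B:0 rd:1 wr:2>
#3 MEM src=r7,r2 held:RD_PORT  <A:0 Mu:1 Ld:2 B:0 rd:1 wr:2>
#4 BR src=- held:FU  <A:0 Mu:1 Ld:2 B:0 rd:1 wr:2>
#5 BR src=r1,r3 held:FU  <A:0 Mu:1 Ld:2 B:0 rd:1 wr:2>
#6 ALU src=r4,r3 held:FU  <A:0 Mu:1 Ld:2 B:0 rd:1 wr:2>
#7 MUL src=r3,r1 held:RD_PORT  <A:0 Mu:1 Ld:2 B:0 rd:1 wr:2>

issued = [0, 2]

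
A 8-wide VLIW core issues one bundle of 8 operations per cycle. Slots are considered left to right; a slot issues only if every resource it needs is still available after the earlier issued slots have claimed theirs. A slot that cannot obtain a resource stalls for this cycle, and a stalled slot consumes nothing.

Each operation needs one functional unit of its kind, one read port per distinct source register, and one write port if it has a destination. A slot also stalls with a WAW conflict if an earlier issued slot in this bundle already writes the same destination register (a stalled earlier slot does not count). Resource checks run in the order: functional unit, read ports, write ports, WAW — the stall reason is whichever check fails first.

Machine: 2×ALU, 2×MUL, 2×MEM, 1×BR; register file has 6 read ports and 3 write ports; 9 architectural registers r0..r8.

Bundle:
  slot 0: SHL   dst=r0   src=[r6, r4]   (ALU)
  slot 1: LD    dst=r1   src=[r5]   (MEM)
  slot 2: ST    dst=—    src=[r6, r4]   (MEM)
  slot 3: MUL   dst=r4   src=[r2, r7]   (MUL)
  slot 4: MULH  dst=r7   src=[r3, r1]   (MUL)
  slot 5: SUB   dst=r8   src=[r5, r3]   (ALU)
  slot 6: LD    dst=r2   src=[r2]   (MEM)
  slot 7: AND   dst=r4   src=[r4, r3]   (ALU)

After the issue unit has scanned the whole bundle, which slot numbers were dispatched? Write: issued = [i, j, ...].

[0] ALU needs rd=2 wr=1: ok; after: ALU=1 MUL=2 MEM=2 BR=1, R=4, W=2
[1] MEM needs rd=1 wr=1: ok; after: ALU=1 MUL=2 MEM=1 BR=1, R=3, W=1
[2] MEM needs rd=2 wr=0: ok; after: ALU=1 MUL=2 MEM=0 BR=1, R=1, W=1
[3] MUL needs rd=2 wr=1: RD_PORT; after: ALU=1 MUL=2 MEM=0 BR=1, R=1, W=1
[4] MUL needs rd=2 wr=1: RD_PORT; after: ALU=1 MUL=2 MEM=0 BR=1, R=1, W=1
[5] ALU needs rd=2 wr=1: RD_PORT; after: ALU=1 MUL=2 MEM=0 BR=1, R=1, W=1
[6] MEM needs rd=1 wr=1: FU; after: ALU=1 MUL=2 MEM=0 BR=1, R=1, W=1
[7] ALU needs rd=2 wr=1: RD_PORT; after: ALU=1 MUL=2 MEM=0 BR=1, R=1, W=1

issued = [0, 1, 2]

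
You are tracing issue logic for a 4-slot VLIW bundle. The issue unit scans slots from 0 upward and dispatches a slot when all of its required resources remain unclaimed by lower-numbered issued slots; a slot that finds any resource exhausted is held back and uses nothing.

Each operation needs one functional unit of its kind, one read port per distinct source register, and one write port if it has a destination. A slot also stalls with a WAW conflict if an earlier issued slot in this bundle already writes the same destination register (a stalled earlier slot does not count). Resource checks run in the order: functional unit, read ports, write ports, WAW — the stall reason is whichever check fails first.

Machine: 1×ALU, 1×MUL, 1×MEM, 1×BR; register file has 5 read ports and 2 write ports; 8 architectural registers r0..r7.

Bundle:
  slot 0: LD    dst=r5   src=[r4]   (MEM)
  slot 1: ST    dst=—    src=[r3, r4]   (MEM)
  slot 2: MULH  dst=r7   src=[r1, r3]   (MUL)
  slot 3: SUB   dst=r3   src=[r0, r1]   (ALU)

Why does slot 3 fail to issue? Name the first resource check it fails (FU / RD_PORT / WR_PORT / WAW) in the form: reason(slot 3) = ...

reason(slot 3) = WR_PORT

#0 MEM src=r4 dispatched  <A:1 Mu:1 Ld:0 B:1 rd:4 wr:1>
#1 MEM src=r3,r4 held:FU  <A:1 Mu:1 Ld:0 B:1 rd:4 wr:1>
#2 MUL src=r1,r3 dispatched  <A:1 Mu:0 Ld:0 B:1 rd:2 wr:0>
#3 ALU src=r0,r1 held:WR_PORT  <A:1 Mu:0 Ld:0 B:1 rd:2 wr:0>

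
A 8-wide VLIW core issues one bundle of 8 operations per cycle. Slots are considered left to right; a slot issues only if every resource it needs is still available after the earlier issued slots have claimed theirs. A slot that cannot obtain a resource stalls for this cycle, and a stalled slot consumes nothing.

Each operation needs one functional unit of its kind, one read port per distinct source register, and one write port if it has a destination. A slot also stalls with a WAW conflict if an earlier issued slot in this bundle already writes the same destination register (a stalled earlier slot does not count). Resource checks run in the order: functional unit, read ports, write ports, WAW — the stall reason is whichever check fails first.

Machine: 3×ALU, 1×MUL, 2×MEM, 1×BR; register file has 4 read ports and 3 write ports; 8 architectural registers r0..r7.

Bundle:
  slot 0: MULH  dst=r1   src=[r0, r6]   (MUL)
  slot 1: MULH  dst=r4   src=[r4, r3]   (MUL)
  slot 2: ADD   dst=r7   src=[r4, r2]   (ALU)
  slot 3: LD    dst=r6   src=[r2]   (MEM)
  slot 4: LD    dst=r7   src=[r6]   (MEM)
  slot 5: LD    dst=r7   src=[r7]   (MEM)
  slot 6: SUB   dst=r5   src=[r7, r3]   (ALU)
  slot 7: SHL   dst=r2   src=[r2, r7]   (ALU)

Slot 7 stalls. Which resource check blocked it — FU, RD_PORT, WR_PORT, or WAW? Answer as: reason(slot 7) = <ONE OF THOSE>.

reason(slot 7) = RD_PORT

(0) want 1×MUL +2rd +1wr — yes → AL3|MU0|ME2|BR1|rd2|wr2
(1) want 1×MUL +2rd +1wr — FU → AL3|MU0|ME2|BR1|rd2|wr2
(2) want 1×ALU +2rd +1wr — yes → AL2|MU0|ME2|BR1|rd0|wr1
(3) want 1×MEM +1rd +1wr — RD_PORT → AL2|MU0|ME2|BR1|rd0|wr1
(4) want 1×MEM +1rd +1wr — RD_PORT → AL2|MU0|ME2|BR1|rd0|wr1
(5) want 1×MEM +1rd +1wr — RD_PORT → AL2|MU0|ME2|BR1|rd0|wr1
(6) want 1×ALU +2rd +1wr — RD_PORT → AL2|MU0|ME2|BR1|rd0|wr1
(7) want 1×ALU +2rd +1wr — RD_PORT → AL2|MU0|ME2|BR1|rd0|wr1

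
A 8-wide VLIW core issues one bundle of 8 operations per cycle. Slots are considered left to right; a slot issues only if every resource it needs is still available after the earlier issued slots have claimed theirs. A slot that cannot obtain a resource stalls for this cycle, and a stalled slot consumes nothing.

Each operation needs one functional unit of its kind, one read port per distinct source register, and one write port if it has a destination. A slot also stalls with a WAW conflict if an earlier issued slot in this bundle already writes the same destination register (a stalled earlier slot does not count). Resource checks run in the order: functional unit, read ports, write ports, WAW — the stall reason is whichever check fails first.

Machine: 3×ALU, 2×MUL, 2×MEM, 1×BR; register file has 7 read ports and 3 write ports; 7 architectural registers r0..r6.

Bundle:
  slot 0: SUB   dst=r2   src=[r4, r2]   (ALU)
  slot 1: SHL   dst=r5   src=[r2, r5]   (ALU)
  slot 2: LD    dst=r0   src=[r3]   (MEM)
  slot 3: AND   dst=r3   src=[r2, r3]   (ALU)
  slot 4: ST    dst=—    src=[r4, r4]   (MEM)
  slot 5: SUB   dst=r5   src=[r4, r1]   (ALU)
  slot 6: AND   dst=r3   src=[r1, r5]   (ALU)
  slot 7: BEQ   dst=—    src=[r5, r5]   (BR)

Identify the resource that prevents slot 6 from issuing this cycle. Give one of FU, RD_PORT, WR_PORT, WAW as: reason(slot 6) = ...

(0) want 1×ALU +2rd +1wr — yes → AL2|MU2|ME2|BR1|rd5|wr2
(1) want 1×ALU +2rd +1wr — yes → AL1|MU2|ME2|BR1|rd3|wr1
(2) want 1×MEM +1rd +1wr — yes → AL1|MU2|ME1|BR1|rd2|wr0
(3) want 1×ALU +2rd +1wr — WR_PORT → AL1|MU2|ME1|BR1|rd2|wr0
(4) want 1×MEM +1rd +0wr — yes → AL1|MU2|ME0|BR1|rd1|wr0
(5) want 1×ALU +2rd +1wr — RD_PORT → AL1|MU2|ME0|BR1|rd1|wr0
(6) want 1×ALU +2rd +1wr — RD_PORT → AL1|MU2|ME0|BR1|rd1|wr0
(7) want 1×BR +1rd +0wr — yes → AL1|MU2|ME0|BR0|rd0|wr0

reason(slot 6) = RD_PORT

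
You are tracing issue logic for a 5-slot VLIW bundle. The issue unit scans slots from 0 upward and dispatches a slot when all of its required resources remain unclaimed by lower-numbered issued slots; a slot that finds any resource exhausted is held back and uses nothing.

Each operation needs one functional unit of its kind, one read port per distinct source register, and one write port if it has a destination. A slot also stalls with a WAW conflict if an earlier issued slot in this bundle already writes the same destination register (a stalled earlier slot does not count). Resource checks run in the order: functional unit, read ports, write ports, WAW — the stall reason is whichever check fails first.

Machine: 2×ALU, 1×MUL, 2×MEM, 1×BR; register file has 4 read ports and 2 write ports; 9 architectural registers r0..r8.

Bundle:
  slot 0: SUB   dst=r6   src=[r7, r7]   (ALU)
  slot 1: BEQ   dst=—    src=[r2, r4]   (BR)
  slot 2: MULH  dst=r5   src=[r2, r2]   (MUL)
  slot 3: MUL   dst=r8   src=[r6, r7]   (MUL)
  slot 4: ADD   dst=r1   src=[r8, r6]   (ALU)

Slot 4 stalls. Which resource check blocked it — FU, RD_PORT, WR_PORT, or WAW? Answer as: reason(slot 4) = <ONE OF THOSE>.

  0. ALU→r6 ⇒ go  {1A/1Mu/2Ld/1B | 3r 1w}
  1. BR ⇒ go  {1A/1Mu/2Ld/0B | 1r 1w}
  2. MUL→r5 ⇒ go  {1A/0Mu/2Ld/0B | 0r 0w}
  3. MUL→r8 ⇒ no(FU)  {1A/0Mu/2Ld/0B | 0r 0w}
  4. ALU→r1 ⇒ no(RD_PORT)  {1A/0Mu/2Ld/0B | 0r 0w}

reason(slot 4) = RD_PORT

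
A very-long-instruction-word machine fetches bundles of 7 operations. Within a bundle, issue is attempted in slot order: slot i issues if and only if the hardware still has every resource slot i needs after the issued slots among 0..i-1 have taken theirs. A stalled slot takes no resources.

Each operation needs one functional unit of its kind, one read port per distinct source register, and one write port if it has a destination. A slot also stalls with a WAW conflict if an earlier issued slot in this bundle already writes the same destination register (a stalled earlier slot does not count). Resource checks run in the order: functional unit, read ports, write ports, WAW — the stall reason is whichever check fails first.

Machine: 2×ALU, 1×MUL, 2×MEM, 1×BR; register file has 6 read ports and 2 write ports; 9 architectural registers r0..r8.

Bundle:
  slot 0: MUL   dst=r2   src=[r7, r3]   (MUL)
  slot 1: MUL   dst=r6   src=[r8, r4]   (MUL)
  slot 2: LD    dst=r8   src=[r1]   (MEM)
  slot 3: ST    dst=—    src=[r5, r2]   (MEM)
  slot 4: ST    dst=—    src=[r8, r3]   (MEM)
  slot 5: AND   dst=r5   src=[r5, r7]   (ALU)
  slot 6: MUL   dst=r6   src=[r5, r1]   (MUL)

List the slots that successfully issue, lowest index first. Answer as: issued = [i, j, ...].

issued = [0, 2, 3]

[0] MUL needs rd=2 wr=1: ok; after: ALU=2 MUL=0 MEM=2 BR=1, R=4, W=1
[1] MUL needs rd=2 wr=1: FU; after: ALU=2 MUL=0 MEM=2 BR=1, R=4, W=1
[2] MEM needs rd=1 wr=1: ok; after: ALU=2 MUL=0 MEM=1 BR=1, R=3, W=0
[3] MEM needs rd=2 wr=0: ok; after: ALU=2 MUL=0 MEM=0 BR=1, R=1, W=0
[4] MEM needs rd=2 wr=0: FU; after: ALU=2 MUL=0 MEM=0 BR=1, R=1, W=0
[5] ALU needs rd=2 wr=1: RD_PORT; after: ALU=2 MUL=0 MEM=0 BR=1, R=1, W=0
[6] MUL needs rd=2 wr=1: FU; after: ALU=2 MUL=0 MEM=0 BR=1, R=1, W=0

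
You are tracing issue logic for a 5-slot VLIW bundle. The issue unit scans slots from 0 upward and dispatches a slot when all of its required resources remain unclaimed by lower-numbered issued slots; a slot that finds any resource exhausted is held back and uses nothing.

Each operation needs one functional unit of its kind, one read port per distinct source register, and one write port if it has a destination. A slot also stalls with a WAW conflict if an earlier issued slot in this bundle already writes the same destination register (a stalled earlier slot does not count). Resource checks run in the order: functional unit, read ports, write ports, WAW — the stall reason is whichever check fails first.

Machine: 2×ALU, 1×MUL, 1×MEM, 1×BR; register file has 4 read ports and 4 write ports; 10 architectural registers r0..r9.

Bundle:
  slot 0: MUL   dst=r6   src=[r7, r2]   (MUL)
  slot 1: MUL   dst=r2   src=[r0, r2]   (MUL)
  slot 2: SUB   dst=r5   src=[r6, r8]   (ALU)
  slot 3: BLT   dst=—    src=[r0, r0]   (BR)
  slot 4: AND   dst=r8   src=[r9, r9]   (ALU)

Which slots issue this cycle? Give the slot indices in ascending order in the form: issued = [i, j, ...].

#0 MUL src=r7,r2 dispatched  <A:2 Mu:0 Ld:1 B:1 rd:2 wr:3>
#1 MUL src=r0,r2 held:FU  <A:2 Mu:0 Ld:1 B:1 rd:2 wr:3>
#2 ALU src=r6,r8 dispatched  <A:1 Mu:0 Ld:1 B:1 rd:0 wr:2>
#3 BR src=r0,r0 held:RD_PORT  <A:1 Mu:0 Ld:1 B:1 rd:0 wr:2>
#4 ALU src=r9,r9 held:RD_PORT  <A:1 Mu:0 Ld:1 B:1 rd:0 wr:2>

issued = [0, 2]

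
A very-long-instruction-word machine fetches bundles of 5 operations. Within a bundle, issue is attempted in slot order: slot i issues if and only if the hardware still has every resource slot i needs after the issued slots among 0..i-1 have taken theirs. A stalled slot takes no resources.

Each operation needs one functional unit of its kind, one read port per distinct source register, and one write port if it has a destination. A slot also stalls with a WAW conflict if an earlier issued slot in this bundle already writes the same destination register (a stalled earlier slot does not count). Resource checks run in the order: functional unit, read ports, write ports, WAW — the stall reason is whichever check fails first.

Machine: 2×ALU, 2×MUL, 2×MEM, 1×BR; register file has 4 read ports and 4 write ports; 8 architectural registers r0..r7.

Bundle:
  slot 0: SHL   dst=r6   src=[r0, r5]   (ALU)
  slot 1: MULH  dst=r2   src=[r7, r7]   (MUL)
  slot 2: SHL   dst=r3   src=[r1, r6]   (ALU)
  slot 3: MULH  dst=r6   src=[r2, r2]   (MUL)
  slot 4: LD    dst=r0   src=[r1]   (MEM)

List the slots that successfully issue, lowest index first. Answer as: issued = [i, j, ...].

issued = [0, 1, 4]

(0) want 1×ALU +2rd +1wr — yes → AL1|MU2|ME2|BR1|rd2|wr3
(1) want 1×MUL +1rd +1wr — yes → AL1|MU1|ME2|BR1|rd1|wr2
(2) want 1×ALU +2rd +1wr — RD_PORT → AL1|MU1|ME2|BR1|rd1|wr2
(3) want 1×MUL +1rd +1wr — WAW → AL1|MU1|ME2|BR1|rd1|wr2
(4) want 1×MEM +1rd +1wr — yes → AL1|MU1|ME1|BR1|rd0|wr1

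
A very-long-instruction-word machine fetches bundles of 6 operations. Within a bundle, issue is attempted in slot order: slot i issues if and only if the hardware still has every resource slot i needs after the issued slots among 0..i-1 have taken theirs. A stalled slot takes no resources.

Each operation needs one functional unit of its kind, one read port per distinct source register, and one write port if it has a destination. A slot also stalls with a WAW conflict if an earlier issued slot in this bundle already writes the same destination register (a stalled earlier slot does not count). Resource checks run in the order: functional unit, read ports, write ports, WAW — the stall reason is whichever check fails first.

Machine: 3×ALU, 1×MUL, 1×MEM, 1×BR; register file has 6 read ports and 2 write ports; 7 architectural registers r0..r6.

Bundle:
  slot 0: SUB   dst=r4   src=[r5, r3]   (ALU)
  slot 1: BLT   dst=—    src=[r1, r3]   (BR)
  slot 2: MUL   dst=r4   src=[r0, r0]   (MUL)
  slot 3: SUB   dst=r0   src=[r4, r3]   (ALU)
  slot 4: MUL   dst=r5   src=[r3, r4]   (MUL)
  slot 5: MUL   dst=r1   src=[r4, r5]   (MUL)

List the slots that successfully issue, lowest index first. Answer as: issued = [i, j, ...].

issued = [0, 1, 3]

(0) want 1×ALU +2rd +1wr — yes → AL2|MU1|ME1|BR1|rd4|wr1
(1) want 1×BR +2rd +0wr — yes → AL2|MU1|ME1|BR0|rd2|wr1
(2) want 1×MUL +1rd +1wr — WAW → AL2|MU1|ME1|BR0|rd2|wr1
(3) want 1×ALU +2rd +1wr — yes → AL1|MU1|ME1|BR0|rd0|wr0
(4) want 1×MUL +2rd +1wr — RD_PORT → AL1|MU1|ME1|BR0|rd0|wr0
(5) want 1×MUL +2rd +1wr — RD_PORT → AL1|MU1|ME1|BR0|rd0|wr0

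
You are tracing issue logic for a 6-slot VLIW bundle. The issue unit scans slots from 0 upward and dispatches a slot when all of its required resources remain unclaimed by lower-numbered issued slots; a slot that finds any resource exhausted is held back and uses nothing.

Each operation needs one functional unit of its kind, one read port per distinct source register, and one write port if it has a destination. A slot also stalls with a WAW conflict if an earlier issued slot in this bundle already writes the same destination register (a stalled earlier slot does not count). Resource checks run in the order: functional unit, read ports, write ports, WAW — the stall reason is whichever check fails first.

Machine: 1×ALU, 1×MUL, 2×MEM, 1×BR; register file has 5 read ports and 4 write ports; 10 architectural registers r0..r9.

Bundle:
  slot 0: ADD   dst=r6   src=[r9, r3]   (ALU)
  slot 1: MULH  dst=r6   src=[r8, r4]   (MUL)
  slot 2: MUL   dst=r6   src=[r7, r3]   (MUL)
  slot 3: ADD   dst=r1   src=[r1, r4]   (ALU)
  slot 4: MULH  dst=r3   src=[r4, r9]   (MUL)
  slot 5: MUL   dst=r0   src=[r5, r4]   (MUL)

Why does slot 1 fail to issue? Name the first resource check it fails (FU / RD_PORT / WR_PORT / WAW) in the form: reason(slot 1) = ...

reason(slot 1) = WAW

[0] ALU needs rd=2 wr=1: ok; after: ALU=0 MUL=1 MEM=2 BR=1, R=3, W=3
[1] MUL needs rd=2 wr=1: WAW; after: ALU=0 MUL=1 MEM=2 BR=1, R=3, W=3
[2] MUL needs rd=2 wr=1: WAW; after: ALU=0 MUL=1 MEM=2 BR=1, R=3, W=3
[3] ALU needs rd=2 wr=1: FU; after: ALU=0 MUL=1 MEM=2 BR=1, R=3, W=3
[4] MUL needs rd=2 wr=1: ok; after: ALU=0 MUL=0 MEM=2 BR=1, R=1, W=2
[5] MUL needs rd=2 wr=1: FU; after: ALU=0 MUL=0 MEM=2 BR=1, R=1, W=2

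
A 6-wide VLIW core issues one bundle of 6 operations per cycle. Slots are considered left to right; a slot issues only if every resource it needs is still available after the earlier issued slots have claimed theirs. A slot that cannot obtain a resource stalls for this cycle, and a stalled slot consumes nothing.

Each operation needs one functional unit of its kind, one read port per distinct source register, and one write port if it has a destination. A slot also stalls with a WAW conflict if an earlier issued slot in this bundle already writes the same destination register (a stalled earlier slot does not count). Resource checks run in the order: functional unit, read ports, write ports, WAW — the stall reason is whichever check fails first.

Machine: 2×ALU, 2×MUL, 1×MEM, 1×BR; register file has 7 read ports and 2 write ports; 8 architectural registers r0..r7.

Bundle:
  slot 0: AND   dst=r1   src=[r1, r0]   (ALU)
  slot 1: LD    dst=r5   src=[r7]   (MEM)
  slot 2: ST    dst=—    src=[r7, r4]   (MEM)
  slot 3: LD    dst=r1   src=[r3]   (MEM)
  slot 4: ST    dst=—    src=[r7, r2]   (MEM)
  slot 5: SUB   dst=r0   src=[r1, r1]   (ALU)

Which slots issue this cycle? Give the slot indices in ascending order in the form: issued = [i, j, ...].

  0. ALU→r1 ⇒ go  {1A/2Mu/1Ld/1B | 5r 1w}
  1. MEM→r5 ⇒ go  {1A/2Mu/0Ld/1B | 4r 0w}
  2. MEM ⇒ no(FU)  {1A/2Mu/0Ld/1B | 4r 0w}
  3. MEM→r1 ⇒ no(FU)  {1A/2Mu/0Ld/1B | 4r 0w}
  4. MEM ⇒ no(FU)  {1A/2Mu/0Ld/1B | 4r 0w}
  5. ALU→r0 ⇒ no(WR_PORT)  {1A/2Mu/0Ld/1B | 4r 0w}

issued = [0, 1]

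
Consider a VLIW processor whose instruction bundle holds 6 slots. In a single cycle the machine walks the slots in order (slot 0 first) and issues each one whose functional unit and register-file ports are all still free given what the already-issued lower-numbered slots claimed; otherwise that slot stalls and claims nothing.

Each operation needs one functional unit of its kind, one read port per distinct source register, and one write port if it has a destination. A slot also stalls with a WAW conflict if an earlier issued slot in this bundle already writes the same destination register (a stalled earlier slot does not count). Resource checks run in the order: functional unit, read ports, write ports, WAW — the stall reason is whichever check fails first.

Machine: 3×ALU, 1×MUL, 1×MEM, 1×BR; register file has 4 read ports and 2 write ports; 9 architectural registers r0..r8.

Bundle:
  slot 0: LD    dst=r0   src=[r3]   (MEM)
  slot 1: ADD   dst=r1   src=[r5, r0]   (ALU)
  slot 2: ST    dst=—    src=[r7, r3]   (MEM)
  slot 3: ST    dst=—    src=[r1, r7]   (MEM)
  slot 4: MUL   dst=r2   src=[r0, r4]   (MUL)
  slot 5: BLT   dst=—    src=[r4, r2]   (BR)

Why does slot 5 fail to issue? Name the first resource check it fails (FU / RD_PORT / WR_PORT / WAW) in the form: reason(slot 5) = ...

#0 MEM src=r3 dispatched  <A:3 Mu:1 Ld:0 B:1 rd:3 wr:1>
#1 ALU src=r5,r0 dispatched  <A:2 Mu:1 Ld:0 B:1 rd:1 wr:0>
#2 MEM src=r7,r3 held:FU  <A:2 Mu:1 Ld:0 B:1 rd:1 wr:0>
#3 MEM src=r1,r7 held:FU  <A:2 Mu:1 Ld:0 B:1 rd:1 wr:0>
#4 MUL src=r0,r4 held:RD_PORT  <A:2 Mu:1 Ld:0 B:1 rd:1 wr:0>
#5 BR src=r4,r2 held:RD_PORT  <A:2 Mu:1 Ld:0 B:1 rd:1 wr:0>

reason(slot 5) = RD_PORT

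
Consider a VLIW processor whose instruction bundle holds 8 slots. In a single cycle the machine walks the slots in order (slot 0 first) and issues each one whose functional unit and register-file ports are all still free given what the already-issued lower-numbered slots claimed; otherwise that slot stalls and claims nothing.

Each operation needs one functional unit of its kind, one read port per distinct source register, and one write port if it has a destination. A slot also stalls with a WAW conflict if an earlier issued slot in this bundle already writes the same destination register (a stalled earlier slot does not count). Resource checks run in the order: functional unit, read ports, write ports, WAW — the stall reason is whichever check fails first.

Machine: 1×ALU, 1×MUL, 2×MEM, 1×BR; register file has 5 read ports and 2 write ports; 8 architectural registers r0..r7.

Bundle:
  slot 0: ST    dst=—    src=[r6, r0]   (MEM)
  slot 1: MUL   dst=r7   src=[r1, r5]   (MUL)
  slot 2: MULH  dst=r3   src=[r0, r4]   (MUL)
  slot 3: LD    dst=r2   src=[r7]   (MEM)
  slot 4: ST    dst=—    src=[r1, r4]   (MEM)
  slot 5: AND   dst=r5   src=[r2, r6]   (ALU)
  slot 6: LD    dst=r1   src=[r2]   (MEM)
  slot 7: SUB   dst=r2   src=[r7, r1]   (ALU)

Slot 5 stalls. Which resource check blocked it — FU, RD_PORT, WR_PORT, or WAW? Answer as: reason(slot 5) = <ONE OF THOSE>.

reason(slot 5) = RD_PORT

(0) want 1×MEM +2rd +0wr — yes → AL1|MU1|ME1|BR1|rd3|wr2
(1) want 1×MUL +2rd +1wr — yes → AL1|MU0|ME1|BR1|rd1|wr1
(2) want 1×MUL +2rd +1wr — FU → AL1|MU0|ME1|BR1|rd1|wr1
(3) want 1×MEM +1rd +1wr — yes → AL1|MU0|ME0|BR1|rd0|wr0
(4) want 1×MEM +2rd +0wr — FU → AL1|MU0|ME0|BR1|rd0|wr0
(5) want 1×ALU +2rd +1wr — RD_PORT → AL1|MU0|ME0|BR1|rd0|wr0
(6) want 1×MEM +1rd +1wr — FU → AL1|MU0|ME0|BR1|rd0|wr0
(7) want 1×ALU +2rd +1wr — RD_PORT → AL1|MU0|ME0|BR1|rd0|wr0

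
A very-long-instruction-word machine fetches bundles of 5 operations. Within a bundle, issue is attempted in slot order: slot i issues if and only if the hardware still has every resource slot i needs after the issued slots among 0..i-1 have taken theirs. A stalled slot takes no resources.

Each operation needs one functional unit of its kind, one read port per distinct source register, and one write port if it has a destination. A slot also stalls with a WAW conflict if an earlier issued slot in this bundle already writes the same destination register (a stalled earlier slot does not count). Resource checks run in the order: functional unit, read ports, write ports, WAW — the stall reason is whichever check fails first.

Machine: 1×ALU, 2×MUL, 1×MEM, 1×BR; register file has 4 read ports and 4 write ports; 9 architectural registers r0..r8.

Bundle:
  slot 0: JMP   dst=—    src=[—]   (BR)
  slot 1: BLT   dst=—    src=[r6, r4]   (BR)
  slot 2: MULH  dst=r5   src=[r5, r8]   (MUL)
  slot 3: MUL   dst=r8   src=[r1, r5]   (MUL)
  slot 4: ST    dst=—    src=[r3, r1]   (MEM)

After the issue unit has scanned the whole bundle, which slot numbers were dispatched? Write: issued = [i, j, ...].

#0 BR src=- dispatched  <A:1 Mu:2 Ld:1 B:0 rd:4 wr:4>
#1 BR src=r6,r4 held:FU  <A:1 Mu:2 Ld:1 B:0 rd:4 wr:4>
#2 MUL src=r5,r8 dispatched  <A:1 Mu:1 Ld:1 B:0 rd:2 wr:3>
#3 MUL src=r1,r5 dispatched  <A:1 Mu:0 Ld:1 B:0 rd:0 wr:2>
#4 MEM src=r3,r1 held:RD_PORT  <A:1 Mu:0 Ld:1 B:0 rd:0 wr:2>

issued = [0, 2, 3]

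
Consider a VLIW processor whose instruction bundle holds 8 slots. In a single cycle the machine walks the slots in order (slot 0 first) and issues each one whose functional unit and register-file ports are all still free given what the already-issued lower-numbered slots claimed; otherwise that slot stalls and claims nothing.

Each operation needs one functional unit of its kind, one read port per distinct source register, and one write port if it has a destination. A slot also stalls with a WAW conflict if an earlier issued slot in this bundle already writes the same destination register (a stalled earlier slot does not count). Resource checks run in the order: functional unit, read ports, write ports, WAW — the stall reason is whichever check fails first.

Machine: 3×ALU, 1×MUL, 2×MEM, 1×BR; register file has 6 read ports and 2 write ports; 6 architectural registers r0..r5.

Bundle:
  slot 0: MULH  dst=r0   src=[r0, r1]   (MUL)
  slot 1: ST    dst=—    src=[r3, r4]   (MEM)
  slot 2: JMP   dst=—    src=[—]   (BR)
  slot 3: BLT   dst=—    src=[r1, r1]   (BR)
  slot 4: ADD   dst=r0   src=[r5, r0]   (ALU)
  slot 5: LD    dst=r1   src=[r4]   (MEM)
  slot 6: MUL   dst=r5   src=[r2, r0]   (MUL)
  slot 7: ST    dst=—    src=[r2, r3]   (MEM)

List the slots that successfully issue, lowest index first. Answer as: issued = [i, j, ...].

(0) want 1×MUL +2rd +1wr — yes → AL3|MU0|ME2|BR1|rd4|wr1
(1) want 1×MEM +2rd +0wr — yes → AL3|MU0|ME1|BR1|rd2|wr1
(2) want 1×BR +0rd +0wr — yes → AL3|MU0|ME1|BR0|rd2|wr1
(3) want 1×BR +1rd +0wr — FU → AL3|MU0|ME1|BR0|rd2|wr1
(4) want 1×ALU +2rd +1wr — WAW → AL3|MU0|ME1|BR0|rd2|wr1
(5) want 1×MEM +1rd +1wr — yes → AL3|MU0|ME0|BR0|rd1|wr0
(6) want 1×MUL +2rd +1wr — FU → AL3|MU0|ME0|BR0|rd1|wr0
(7) want 1×MEM +2rd +0wr — FU → AL3|MU0|ME0|BR0|rd1|wr0

issued = [0, 1, 2, 5]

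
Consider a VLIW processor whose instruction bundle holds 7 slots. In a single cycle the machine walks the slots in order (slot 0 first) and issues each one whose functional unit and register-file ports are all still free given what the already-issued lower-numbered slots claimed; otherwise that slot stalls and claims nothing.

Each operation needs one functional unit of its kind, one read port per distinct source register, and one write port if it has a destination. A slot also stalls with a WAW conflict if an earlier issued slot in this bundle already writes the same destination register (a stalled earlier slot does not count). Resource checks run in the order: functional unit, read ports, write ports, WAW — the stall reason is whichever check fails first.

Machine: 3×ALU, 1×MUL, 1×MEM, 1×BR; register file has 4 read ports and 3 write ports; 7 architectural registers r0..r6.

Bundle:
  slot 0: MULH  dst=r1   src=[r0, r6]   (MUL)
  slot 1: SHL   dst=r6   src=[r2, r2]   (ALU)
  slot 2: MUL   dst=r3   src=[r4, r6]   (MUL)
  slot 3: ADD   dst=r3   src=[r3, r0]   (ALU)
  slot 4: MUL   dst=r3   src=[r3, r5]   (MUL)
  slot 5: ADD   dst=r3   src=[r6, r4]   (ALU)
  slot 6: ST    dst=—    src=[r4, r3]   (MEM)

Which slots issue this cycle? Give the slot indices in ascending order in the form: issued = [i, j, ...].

issued = [0, 1]

  0. MUL→r1 ⇒ go  {3A/0Mu/1Ld/1B | 2r 2w}
  1. ALU→r6 ⇒ go  {2A/0Mu/1Ld/1B | 1r 1w}
  2. MUL→r3 ⇒ no(FU)  {2A/0Mu/1Ld/1B | 1r 1w}
  3. ALU→r3 ⇒ no(RD_PORT)  {2A/0Mu/1Ld/1B | 1r 1w}
  4. MUL→r3 ⇒ no(FU)  {2A/0Mu/1Ld/1B | 1r 1w}
  5. ALU→r3 ⇒ no(RD_PORT)  {2A/0Mu/1Ld/1B | 1r 1w}
  6. MEM ⇒ no(RD_PORT)  {2A/0Mu/1Ld/1B | 1r 1w}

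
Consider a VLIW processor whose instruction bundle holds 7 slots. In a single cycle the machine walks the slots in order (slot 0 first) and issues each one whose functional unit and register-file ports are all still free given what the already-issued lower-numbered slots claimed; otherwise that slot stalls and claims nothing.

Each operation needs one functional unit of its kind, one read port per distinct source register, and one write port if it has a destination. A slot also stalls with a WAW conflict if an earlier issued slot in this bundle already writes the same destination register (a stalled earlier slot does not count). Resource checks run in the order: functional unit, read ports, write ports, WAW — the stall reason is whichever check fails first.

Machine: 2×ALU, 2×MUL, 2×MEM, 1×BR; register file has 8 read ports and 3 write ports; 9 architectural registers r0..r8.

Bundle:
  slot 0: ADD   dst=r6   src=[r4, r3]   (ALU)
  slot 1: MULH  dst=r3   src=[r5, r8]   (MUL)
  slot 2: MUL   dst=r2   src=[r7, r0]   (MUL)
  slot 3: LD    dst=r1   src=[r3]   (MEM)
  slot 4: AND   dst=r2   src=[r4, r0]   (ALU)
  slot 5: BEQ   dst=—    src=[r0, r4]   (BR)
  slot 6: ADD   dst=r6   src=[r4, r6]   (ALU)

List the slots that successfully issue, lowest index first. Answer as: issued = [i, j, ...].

[0] ALU needs rd=2 wr=1: ok; after: ALU=1 MUL=2 MEM=2 BR=1, R=6, W=2
[1] MUL needs rd=2 wr=1: ok; after: ALU=1 MUL=1 MEM=2 BR=1, R=4, W=1
[2] MUL needs rd=2 wr=1: ok; after: ALU=1 MUL=0 MEM=2 BR=1, R=2, W=0
[3] MEM needs rd=1 wr=1: WR_PORT; after: ALU=1 MUL=0 MEM=2 BR=1, R=2, W=0
[4] ALU needs rd=2 wr=1: WR_PORT; after: ALU=1 MUL=0 MEM=2 BR=1, R=2, W=0
[5] BR needs rd=2 wr=0: ok; after: ALU=1 MUL=0 MEM=2 BR=0, R=0, W=0
[6] ALU needs rd=2 wr=1: RD_PORT; after: ALU=1 MUL=0 MEM=2 BR=0, R=0, W=0

issued = [0, 1, 2, 5]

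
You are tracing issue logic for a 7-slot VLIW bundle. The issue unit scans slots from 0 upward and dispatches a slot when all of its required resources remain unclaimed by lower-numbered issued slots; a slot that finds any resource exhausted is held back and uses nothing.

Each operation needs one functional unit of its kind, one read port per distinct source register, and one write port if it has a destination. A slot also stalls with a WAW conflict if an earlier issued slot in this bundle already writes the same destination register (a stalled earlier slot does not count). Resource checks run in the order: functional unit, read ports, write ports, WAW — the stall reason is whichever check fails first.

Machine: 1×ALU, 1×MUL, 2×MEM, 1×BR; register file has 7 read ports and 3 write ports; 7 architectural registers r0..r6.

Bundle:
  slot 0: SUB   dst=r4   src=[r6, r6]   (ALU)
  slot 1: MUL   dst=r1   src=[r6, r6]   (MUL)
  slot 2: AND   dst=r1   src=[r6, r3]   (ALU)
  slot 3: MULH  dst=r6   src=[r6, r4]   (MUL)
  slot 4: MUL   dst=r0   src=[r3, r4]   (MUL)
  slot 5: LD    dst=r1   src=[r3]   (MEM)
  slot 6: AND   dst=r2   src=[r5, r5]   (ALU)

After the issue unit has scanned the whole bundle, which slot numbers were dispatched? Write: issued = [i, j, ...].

[0] ALU needs rd=1 wr=1: ok; after: ALU=0 MUL=1 MEM=2 BR=1, R=6, W=2
[1] MUL needs rd=1 wr=1: ok; after: ALU=0 MUL=0 MEM=2 BR=1, R=5, W=1
[2] ALU needs rd=2 wr=1: FU; after: ALU=0 MUL=0 MEM=2 BR=1, R=5, W=1
[3] MUL needs rd=2 wr=1: FU; after: ALU=0 MUL=0 MEM=2 BR=1, R=5, W=1
[4] MUL needs rd=2 wr=1: FU; after: ALU=0 MUL=0 MEM=2 BR=1, R=5, W=1
[5] MEM needs rd=1 wr=1: WAW; after: ALU=0 MUL=0 MEM=2 BR=1, R=5, W=1
[6] ALU needs rd=1 wr=1: FU; after: ALU=0 MUL=0 MEM=2 BR=1, R=5, W=1

issued = [0, 1]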